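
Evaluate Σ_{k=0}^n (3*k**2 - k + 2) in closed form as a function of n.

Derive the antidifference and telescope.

S(n) = n**3 + n**2 + 2*n + 2

Compute t_(k+1)/t_k: get (-k + 3*(k + 1)**2 + 1)/(3*k**2 - k + 2).
Gosper form: A/B · C(k+1)/C(k) with A=1, B=1, C=k**2 - k/3 + 2/3.
Key eq: (1)·f(k+1) = (1)·f(k) + (k**2 - k/3 + 2/3).
Bound: deg f ≤ 3.
Solve for f: f(k) = k*(k**2 - 2*k + 3)/3 (degree 3 ≤ 3).
So s_k = (B(k−1)f/C)·t_k = (k*(k**2 - 2*k + 3)/(3*k**2 - k + 2))·t_k = k*(k**2 - 2*k + 3).
Verify: 3*k**2 - k + 2 matches t_k.
Evaluate: s_(n+1) = n**3 + n**2 + 2*n + 2; subtract s_(0) = 0 ⇒ S(n) = n**3 + n**2 + 2*n + 2.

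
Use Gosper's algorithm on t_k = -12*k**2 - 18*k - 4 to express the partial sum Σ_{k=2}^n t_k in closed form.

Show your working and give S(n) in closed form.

Compute t_(k+1)/t_k: get (6*k**2 + 21*k + 17)/(6*k**2 + 9*k + 2).
Factor: A=1; B=1; C=k**2 + 3*k/2 + 1/3.
Need (1)·f(k+1) − (1)·f(k) = k**2 + 3*k/2 + 1/3.
deg f ≤ 3 (via 0,0,2).
Coefficient equations give f(k) = k*(4*k**2 + 3*k - 3)/12.
So s_k = (B(k−1)f/C)·t_k = (k*(4*k**2 + 3*k - 3)/(2*(6*k**2 + 9*k + 2)))·t_k = k*(-4*k**2 - 3*k + 3).
Verify: -12*k**2 - 18*k - 4 matches t_k.
Evaluate: s_(n+1) = -4*n**3 - 15*n**2 - 15*n - 4; subtract s_(2) = -38 ⇒ S(n) = -4*n**3 - 15*n**2 - 15*n + 34.

S(n) = -4*n**3 - 15*n**2 - 15*n + 34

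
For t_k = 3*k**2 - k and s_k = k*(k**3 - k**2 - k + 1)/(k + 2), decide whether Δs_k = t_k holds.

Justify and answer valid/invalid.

s_(k+1) = k**2*(k**2 + 3*k + 2)/(k + 3)
s_(k+1) − s_k = 3*k*(k**3 + 4*k**2 + 2*k - 1)/(k**2 + 5*k + 6)
(s_(k+1) − s_k) − t_k = k*(-2*k**2 - 7*k + 3)/(k**2 + 5*k + 6)

Invalid: residual k*(-2*k**2 - 7*k + 3)/(k**2 + 5*k + 6) ≠ 0.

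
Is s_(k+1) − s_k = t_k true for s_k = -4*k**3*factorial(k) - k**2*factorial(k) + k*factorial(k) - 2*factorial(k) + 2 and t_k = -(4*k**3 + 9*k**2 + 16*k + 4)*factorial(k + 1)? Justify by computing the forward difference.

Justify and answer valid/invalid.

s_(k+1) = -4*k**4*factorial(k) - 17*k**3*factorial(k) - 26*k**2*factorial(k) - 19*k*factorial(k) - 6*factorial(k) + 2
s_(k+1) − s_k = -(4*k**3 + 9*k**2 + 16*k + 4)*factorial(k + 1)
(s_(k+1) − s_k) − t_k = 0

valid (s_(k+1) − s_k reduces to t_k)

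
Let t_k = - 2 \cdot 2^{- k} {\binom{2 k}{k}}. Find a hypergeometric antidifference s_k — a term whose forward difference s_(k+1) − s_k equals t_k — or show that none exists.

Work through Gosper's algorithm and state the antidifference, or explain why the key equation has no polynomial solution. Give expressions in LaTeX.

t_(k+1)/t_k = (2*k + 1)/(k + 1).
Gosper form: A/B · C(k+1)/C(k) with A=2*k + 1, B=k + 1, C=1.
Need (2*k + 1)·f(k+1) − (k)·f(k) = 1.
From deg A=1, deg B=1, deg C=0: d=-1.
Bound -1 < 0, so the key equation has no polynomial solution.

not Gosper-summable; s_k does not exist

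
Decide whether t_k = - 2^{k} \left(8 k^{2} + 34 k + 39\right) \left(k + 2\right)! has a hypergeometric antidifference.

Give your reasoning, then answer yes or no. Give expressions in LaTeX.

Yes. s_k = - 2^{k} \left(4 k + 3\right) \left(k + 2\right)!.

t_(k+1)/t_k = 2*(8*k**3 + 74*k**2 + 231*k + 243)/(8*k**2 + 34*k + 39).
Take A(k)=2*k + 6, B(k)=1, C(k)=k**2 + 17*k/4 + 39/8.
Set up (2*k + 6)·f(k+1) − (1)·f(k) − (k**2 + 17*k/4 + 39/8) = 0.
d = 1 from the (1,0,2) case.
Solving with deg f ≤ 1: f(k) = (4*k + 3)/8.
R(k) = B(k−1)·f(k)/C(k) = (4*k + 3)/(8*k**2 + 34*k + 39); s_k = R·t_k = -2**k*(4*k + 3)*factorial(k + 2).
Verify: -2**k*(8*k**2 + 34*k + 39)*factorial(k + 2) matches t_k.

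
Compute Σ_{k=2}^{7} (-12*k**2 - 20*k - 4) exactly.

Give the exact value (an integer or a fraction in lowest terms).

Compute t_(k+1)/t_k: get (3*k**2 + 11*k + 9)/(3*k**2 + 5*k + 1).
Gosper form: A/B · C(k+1)/C(k) with A=1, B=1, C=k**2 + 5*k/3 + 1/3.
Need (1)·f(k+1) − (1)·f(k) = k**2 + 5*k/3 + 1/3.
From deg A=0, deg B=0, deg C=2: d=3.
Coefficient equations give f(k) = k*(k**2 + k - 1)/3.
Then R = B(k−1)f/C = k*(k**2 + k - 1)/(3*k**2 + 5*k + 1), so s_k = R(k)·t_k = 4*k*(-k**2 - k + 1).
Check: Δs_k = -12*k**2 - 20*k - 4. ✓
Telescoping: Σ = s_(8) − s_(2) = -2272 − (-40) = -2232.

Σ = -2232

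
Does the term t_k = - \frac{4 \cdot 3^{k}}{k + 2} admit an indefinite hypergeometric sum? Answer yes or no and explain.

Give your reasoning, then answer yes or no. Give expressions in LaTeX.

r(k) = 3*(k + 2)/(k + 3) after simplifying.
Factor: A=3*k + 6; B=k + 3; C=1.
f must satisfy (3*k + 6)·f(k+1) − (k + 2)·f(k) = 1.
Degrees (1,1,0) ⇒ d ≤ -1.
Bound -1 < 0, so the key equation has no polynomial solution.

No; the degree bound rules out any f.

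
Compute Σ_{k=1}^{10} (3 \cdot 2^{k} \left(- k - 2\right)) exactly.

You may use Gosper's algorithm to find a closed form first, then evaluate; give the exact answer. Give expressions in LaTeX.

Σ = -67578

t_(k+1)/t_k = 2*(k + 3)/(k + 2).
A = 2, B = 1, C = k + 2.
Solve (2)·f(k+1) − (1)·f(k) = k + 2.
Bound: deg f ≤ 1.
Solve for f: f(k) = k (degree 1 ≤ 1).
Certificate R = B(k−1)f/C = k/(k + 2) gives s_k = -3*2**k*k.
s_(k+1) − s_k = 3*2**k*(-k - 2) = t_k.
Telescoping: Σ = s_(11) − s_(1) = -67584 − (-6) = -67578.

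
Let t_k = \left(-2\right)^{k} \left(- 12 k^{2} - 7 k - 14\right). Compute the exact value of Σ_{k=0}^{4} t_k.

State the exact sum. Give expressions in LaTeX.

The ratio is 2*(-12*k**2 - 31*k - 33)/(12*k**2 + 7*k + 14).
A = -2, B = 1, C = k**2 + 7*k/12 + 7/6.
Key eq: (-2)·f(k+1) = (1)·f(k) + (k**2 + 7*k/12 + 7/6).
Degrees (0,0,2) ⇒ d ≤ 2.
Solve for f: f(k) = -(4*k**2 - 3*k + 4)/12 (degree 2 ≤ 2).
R(k) = B(k−1)·f(k)/C(k) = -(4*k**2 - 3*k + 4)/(12*k**2 + 7*k + 14); s_k = R·t_k = (-2)**k*(4*k**2 - 3*k + 4).
s_(k+1) − s_k = (-2)**k*(-12*k**2 - 7*k - 14) = t_k.
Evaluate s at k=5 and k=0: -2848 and 4; difference -2852.

Σ = -2852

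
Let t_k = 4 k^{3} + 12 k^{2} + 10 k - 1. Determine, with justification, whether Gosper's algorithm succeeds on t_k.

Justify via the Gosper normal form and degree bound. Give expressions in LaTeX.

r(k) = (4*k**3 + 24*k**2 + 46*k + 25)/(4*k**3 + 12*k**2 + 10*k - 1) after simplifying.
So A=1 and B=1, with C=k**3 + 3*k**2 + 5*k/2 - 1/4.
Key eq: (1)·f(k+1) = (1)·f(k) + (k**3 + 3*k**2 + 5*k/2 - 1/4).
Bound: deg f ≤ 4.
Solve for f: f(k) = k*(k**3 + 2*k**2 - 4)/4 (degree 4 ≤ 4).
Get s_k = R·t_k = k*(k**3 + 2*k**2 - 4) with R(k) = B(k−1)f(k)/C(k) = k*(k**3 + 2*k**2 - 4)/(4*k**3 + 12*k**2 + 10*k - 1).
Check: Δs_k = 4*k**3 + 12*k**2 + 10*k - 1. ✓

Yes. s_k = k \left(k^{3} + 2 k^{2} - 4\right).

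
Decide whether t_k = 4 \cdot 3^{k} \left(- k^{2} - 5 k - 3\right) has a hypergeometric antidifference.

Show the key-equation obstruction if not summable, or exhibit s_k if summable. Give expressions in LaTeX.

Step 1: r(k) = 3*(k**2 + 7*k + 9)/(k**2 + 5*k + 3).
Factor: A=3; B=1; C=k**2 + 5*k + 3.
Need (3)·f(k+1) − (1)·f(k) = k**2 + 5*k + 3.
Bound: deg f ≤ 2.
Match coefficients ⇒ f(k) = (2*k**2 + 4*k - 3)/4.
Then R = B(k−1)f/C = (2*k**2 + 4*k - 3)/(4*(k**2 + 5*k + 3)), so s_k = R(k)·t_k = 3**k*(-2*k**2 - 4*k + 3).
Verify: 4*3**k*(-k**2 - 5*k - 3) matches t_k.

Yes. s_k = 3^{k} \left(- 2 k^{2} - 4 k + 3\right).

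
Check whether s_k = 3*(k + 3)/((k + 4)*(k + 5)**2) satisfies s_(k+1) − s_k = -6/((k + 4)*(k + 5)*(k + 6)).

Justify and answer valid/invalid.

s_(k+1) = 3*(k + 4)/((k + 5)*(k + 6)**2)
s_(k+1) − s_k = 3*(-(k + 3)*(k + 6)**2 + (k + 4)**2*(k + 5))/((k + 4)*(k + 5)**2*(k + 6)**2)
(s_(k+1) − s_k) − t_k = 6*(3*k + 16)/(k**5 + 26*k**4 + 269*k**3 + 1384*k**2 + 3540*k + 3600)

Invalid: residual 6*(3*k + 16)/(k**5 + 26*k**4 + 269*k**3 + 1384*k**2 + 3540*k + 3600) ≠ 0.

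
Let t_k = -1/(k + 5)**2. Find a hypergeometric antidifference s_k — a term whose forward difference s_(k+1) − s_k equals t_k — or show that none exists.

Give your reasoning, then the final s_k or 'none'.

none (Gosper's algorithm certifies no s_k)

The ratio is (k + 5)**2/(k + 6)**2.
So A=k**2 + 10*k + 25 and B=k**2 + 12*k + 36, with C=1.
Set up (k**2 + 10*k + 25)·f(k+1) − (k**2 + 10*k + 25)·f(k) − (1) = 0.
d = 0 from the (2,2,0) case.
Put f(k) = c0: A·f(k+1) − B(k−1)·f(k) − C = -1; need -1 = 0 — inconsistent ⇒ no f, not summable.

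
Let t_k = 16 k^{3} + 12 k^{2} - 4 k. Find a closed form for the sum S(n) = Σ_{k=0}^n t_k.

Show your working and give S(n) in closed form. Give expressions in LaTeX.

S(n) = 4 n^{2} \left(n^{2} + 3 n + 2\right)

The ratio is (4*k**2 + 11*k + 6)/(k*(4*k - 1)).
A = 1, B = 1, C = k**3 + 3*k**2/4 - k/4.
Set up (1)·f(k+1) − (1)·f(k) − (k**3 + 3*k**2/4 - k/4) = 0.
d = 4 from the (0,0,3) case.
Solving with deg f ≤ 4: f(k) = k*(k - 1)**2*(k + 1)/4.
So s_k = (B(k−1)f/C)·t_k = ((k - 1)**2/(4*k - 1))·t_k = 4*k*(k**3 - k**2 - k + 1).
Verify: 4*k*(4*k**2 + 3*k - 1) matches t_k.
Telescope: S(n) = s_(n+1) − s_(0) = 4*n**2*(n**2 + 3*n + 2) − (0) = 4*n**2*(n**2 + 3*n + 2).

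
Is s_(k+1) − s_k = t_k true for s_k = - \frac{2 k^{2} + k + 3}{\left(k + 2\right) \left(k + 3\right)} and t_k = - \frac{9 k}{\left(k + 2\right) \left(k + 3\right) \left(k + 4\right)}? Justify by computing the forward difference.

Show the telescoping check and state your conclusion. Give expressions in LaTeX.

valid (s_(k+1) − s_k reduces to t_k)

s_(k+1) = (-k - 2*(k + 1)**2 - 4)/((k + 3)*(k + 4))
s_(k+1) − s_k = -9*k/(k**3 + 9*k**2 + 26*k + 24)
(s_(k+1) − s_k) − t_k = 0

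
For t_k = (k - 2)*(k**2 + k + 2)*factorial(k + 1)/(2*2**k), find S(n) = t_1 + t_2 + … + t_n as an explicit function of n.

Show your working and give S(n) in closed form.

S(n) = 2**(-n - 1)*(2**(n + 3) + n**4*factorial(n) + 2*n**3*factorial(n) - 5*n**2*factorial(n) - 14*n*factorial(n) - 8*factorial(n))

r(k) = (k - 1)*(k + 2)*(k + (k + 1)**2 + 3)/(2*(k - 2)*(k**2 + k + 2)) after simplifying.
A = k/2 + 1, B = 1, C = k**3 - k**2 - 4.
Set up (k/2 + 1)·f(k+1) − (1)·f(k) − (k**3 - k**2 - 4) = 0.
From deg A=1, deg B=0, deg C=3: d=2.
A polynomial solution: f(k) = 2*(k**2 - 3*k - 2).
Then R = B(k−1)f/C = 2*(k**2 - 3*k - 2)/((k - 2)*(k**2 + k + 2)), so s_k = R(k)·t_k = (k**2 - 3*k - 2)*factorial(k + 1)/2**k.
Δs = (k - 2)*(k**2 + k + 2)*factorial(k + 1)/(2*2**k), as required.
Telescope: S(n) = s_(n+1) − s_(1) = 2**(-n - 1)*(n**2 - n - 4)*factorial(n + 2) − (-4) = 2**(-n - 1)*(2**(n + 3) + n**4*factorial(n) + 2*n**3*factorial(n) - 5*n**2*factorial(n) - 14*n*factorial(n) - 8*factorial(n)).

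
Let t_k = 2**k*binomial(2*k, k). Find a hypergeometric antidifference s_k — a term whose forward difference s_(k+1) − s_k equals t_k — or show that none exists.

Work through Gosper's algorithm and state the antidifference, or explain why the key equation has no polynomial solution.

Step 1: r(k) = 4*(2*k + 1)/(k + 1).
Take A(k)=8*k + 4, B(k)=k + 1, C(k)=1.
Set up (8*k + 4)·f(k+1) − (k)·f(k) − (1) = 0.
Bound: deg f ≤ -1.
deg f ≤ -1 is impossible — no certificate.

not Gosper-summable; s_k does not exist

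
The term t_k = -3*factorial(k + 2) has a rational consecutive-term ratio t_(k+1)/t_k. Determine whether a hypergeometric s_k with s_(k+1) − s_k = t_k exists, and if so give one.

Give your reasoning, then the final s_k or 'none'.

The ratio is k + 3.
A = k + 3, B = 1, C = 1.
Set up (k + 3)·f(k+1) − (1)·f(k) − (1) = 0.
From deg A=1, deg B=0, deg C=0: d=-1.
d = -1 < 0 ⇒ no nonzero polynomial f; not summable.

none (Gosper's algorithm certifies no s_k)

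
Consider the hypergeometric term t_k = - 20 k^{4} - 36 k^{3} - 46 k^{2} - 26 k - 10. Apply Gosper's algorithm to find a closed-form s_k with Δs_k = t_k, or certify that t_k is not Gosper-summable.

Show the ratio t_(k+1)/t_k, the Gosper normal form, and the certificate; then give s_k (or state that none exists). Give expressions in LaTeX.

s_k = k \left(- 4 k^{4} + k^{3} - 4 k^{2} + k - 4\right)

r(k) = (10*k**4 + 58*k**3 + 137*k**2 + 153*k + 69)/(10*k**4 + 18*k**3 + 23*k**2 + 13*k + 5) after simplifying.
Take A(k)=1, B(k)=1, C(k)=k**4 + 9*k**3/5 + 23*k**2/10 + 13*k/10 + 1/2.
f must satisfy (1)·f(k+1) − (1)·f(k) = k**4 + 9*k**3/5 + 23*k**2/10 + 13*k/10 + 1/2.
Bound: deg f ≤ 5.
A polynomial solution: f(k) = k*(4*k**4 - k**3 + 4*k**2 - k + 4)/20.
So s_k = (B(k−1)f/C)·t_k = (k*(4*k**4 - k**3 + 4*k**2 - k + 4)/(2*(k**2 + k + 1)*(10*k**2 + 8*k + 5)))·t_k = k*(-4*k**4 + k**3 - 4*k**2 + k - 4).
Check: Δs_k = -20*k**4 - 36*k**3 - 46*k**2 - 26*k - 10. ✓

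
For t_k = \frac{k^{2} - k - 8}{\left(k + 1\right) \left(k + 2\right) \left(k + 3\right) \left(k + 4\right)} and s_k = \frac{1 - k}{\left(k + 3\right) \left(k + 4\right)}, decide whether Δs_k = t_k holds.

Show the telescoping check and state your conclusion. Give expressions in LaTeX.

s_(k+1) = -k/((k + 4)*(k + 5))
s_(k+1) − s_k = (k - 5)/(k**3 + 12*k**2 + 47*k + 60)
(s_(k+1) − s_k) − t_k = 6*(5 - k**2)/(k**5 + 15*k**4 + 85*k**3 + 225*k**2 + 274*k + 120)

Invalid: residual \frac{6 \left(5 - k^{2}\right)}{k^{5} + 15 k^{4} + 85 k^{3} + 225 k^{2} + 274 k + 120} ≠ 0.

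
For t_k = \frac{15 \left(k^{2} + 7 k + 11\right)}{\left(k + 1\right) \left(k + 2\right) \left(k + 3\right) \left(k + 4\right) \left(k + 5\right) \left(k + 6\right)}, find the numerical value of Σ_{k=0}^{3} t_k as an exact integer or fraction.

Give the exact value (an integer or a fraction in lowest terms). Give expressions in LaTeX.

Σ = 20/63

Compute t_(k+1)/t_k: get (k + 1)*(7*k + (k + 1)**2 + 18)/((k + 7)*(k**2 + 7*k + 11)).
Take A(k)=k + 1, B(k)=k + 7, C(k)=k**2 + 7*k + 11.
f must satisfy (k + 1)·f(k+1) − (k + 6)·f(k) = k**2 + 7*k + 11.
d = 5 from the (1,1,2) case.
A polynomial solution: f(k) = k*(k + 2)*(k + 4)*(k**2 + 9*k + 23)/45.
So s_k = (B(k−1)f/C)·t_k = (k*(k + 2)*(k + 4)*(k + 6)*(k**2 + 9*k + 23)/(45*(k**2 + 7*k + 11)))·t_k = k*(k**2 + 9*k + 23)/(3*(k**3 + 9*k**2 + 23*k + 15)).
Verify: 15*(k**2 + 7*k + 11)/(k**6 + 21*k**5 + 175*k**4 + 735*k**3 + 1624*k**2 + 1764*k + 720) matches t_k.
Evaluate s at k=4 and k=0: 20/63 and 0; difference 20/63.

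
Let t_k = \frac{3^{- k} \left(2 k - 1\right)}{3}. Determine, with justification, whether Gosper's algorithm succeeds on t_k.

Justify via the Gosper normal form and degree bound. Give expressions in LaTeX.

Yes. s_k = - 3^{- k} k.

Compute t_(k+1)/t_k: get (2*k + 1)/(3*(2*k - 1)).
Take A(k)=1/3, B(k)=1, C(k)=k - 1/2.
Set up (1/3)·f(k+1) − (1)·f(k) − (k - 1/2) = 0.
Degrees (0,0,1) ⇒ d ≤ 1.
A polynomial solution: f(k) = -3*k/2.
Get s_k = R·t_k = -k/3**k with R(k) = B(k−1)f(k)/C(k) = -3*k/(2*k - 1).
Δs = (2*k - 1)/(3*3**k), as required.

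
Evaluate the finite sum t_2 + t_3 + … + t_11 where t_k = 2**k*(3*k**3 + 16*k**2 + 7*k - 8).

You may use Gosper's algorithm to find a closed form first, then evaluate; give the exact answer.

r(k) = 2*(3*k**3 + 25*k**2 + 48*k + 18)/(3*k**3 + 16*k**2 + 7*k - 8) after simplifying.
Take A(k)=2, B(k)=1, C(k)=k**3 + 16*k**2/3 + 7*k/3 - 8/3.
f must satisfy (2)·f(k+1) − (1)·f(k) = k**3 + 16*k**2/3 + 7*k/3 - 8/3.
d = 3 from the (0,0,3) case.
Solve for f: f(k) = (3*k**3 - 2*k**2 - 3*k - 4)/3 (degree 3 ≤ 3).
R(k) = B(k−1)·f(k)/C(k) = (3*k**3 - 2*k**2 - 3*k - 4)/(3*k**3 + 16*k**2 + 7*k - 8); s_k = R·t_k = 2**k*(3*k**3 - 2*k**2 - 3*k - 4).
Δs = 2**k*(3*k**3 + 16*k**2 + 7*k - 8), as required.
Sum = s_(12) − s_(2); s_(12) = 19890176, s_(2) = 24 ⇒ 19890152.

Σ = 19890152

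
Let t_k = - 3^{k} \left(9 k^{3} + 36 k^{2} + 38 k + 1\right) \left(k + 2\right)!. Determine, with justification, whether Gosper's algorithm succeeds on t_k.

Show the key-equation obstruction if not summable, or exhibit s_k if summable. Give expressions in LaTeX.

Ratio r(k) = 3*(9*k**4 + 90*k**3 + 326*k**2 + 495*k + 252)/(9*k**3 + 36*k**2 + 38*k + 1).
Take A(k)=3*k + 9, B(k)=1, C(k)=k**3 + 4*k**2 + 38*k/9 + 1/9.
Solve (3*k + 9)·f(k+1) − (1)·f(k) = k**3 + 4*k**2 + 38*k/9 + 1/9.
Degrees (1,0,3) ⇒ d ≤ 2.
A polynomial solution: f(k) = (k - 1)*(3*k + 1)/9.
So s_k = (B(k−1)f/C)·t_k = ((k - 1)*(3*k + 1)/(9*k**3 + 36*k**2 + 38*k + 1))·t_k = -3**k*(k - 1)*(3*k + 1)*factorial(k + 2).
Check: Δs_k = -3**k*(9*k**3 + 36*k**2 + 38*k + 1)*factorial(k + 2). ✓

Yes. s_k = - 3^{k} \left(k - 1\right) \left(3 k + 1\right) \left(k + 2\right)!.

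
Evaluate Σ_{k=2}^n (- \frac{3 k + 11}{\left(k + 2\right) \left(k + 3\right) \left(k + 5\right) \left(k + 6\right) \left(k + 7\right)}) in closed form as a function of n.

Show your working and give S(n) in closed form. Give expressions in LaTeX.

S(n) = \frac{- n^{3} - 16 n^{2} - 81 n + 98}{224 \left(n^{3} + 16 n^{2} + 81 n + 126\right)}

Compute t_(k+1)/t_k: get (k + 2)*(k + 5)*(3*k + 14)/((k + 4)*(k + 8)*(3*k + 11)).
Factor: A=k + 2; B=k + 8; C=k**2 + 23*k/3 + 44/3.
Set up (k + 2)·f(k+1) − (k + 7)·f(k) − (k**2 + 23*k/3 + 44/3) = 0.
d = 5 from the (1,1,2) case.
A polynomial solution: f(k) = k*(k + 3)*(k + 4)*(k**2 + 13*k + 52)/180.
So s_k = (B(k−1)f/C)·t_k = (k*(k + 3)*(k + 7)*(k**2 + 13*k + 52)/(60*(3*k + 11)))·t_k = k*(-k**2 - 13*k - 52)/(60*(k**3 + 13*k**2 + 52*k + 60)).
Δs = (-3*k - 11)/(k**5 + 23*k**4 + 203*k**3 + 853*k**2 + 1692*k + 1260), as required.
s_(n+1) = (-n**3 - 16*n**2 - 81*n - 66)/(60*(n**3 + 16*n**2 + 81*n + 126)) and s_(2) = -41/3360, so S(n) = (-n**3 - 16*n**2 - 81*n + 98)/(224*(n**3 + 16*n**2 + 81*n + 126)).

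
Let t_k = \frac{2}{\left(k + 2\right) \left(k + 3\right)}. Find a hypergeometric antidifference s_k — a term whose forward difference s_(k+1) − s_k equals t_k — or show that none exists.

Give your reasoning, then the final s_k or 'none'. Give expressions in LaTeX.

t_(k+1)/t_k = (k + 2)/(k + 4).
So A=k + 2 and B=k + 4, with C=1.
Key eq: (k + 2)·f(k+1) = (k + 3)·f(k) + (1).
d = 1 from the (1,1,0) case.
Match coefficients ⇒ f(k) = k/2.
So s_k = (B(k−1)f/C)·t_k = (k*(k + 3)/2)·t_k = k/(k + 2).
Δs = 2/(k**2 + 5*k + 6), as required.

s_k = \frac{k}{k + 2}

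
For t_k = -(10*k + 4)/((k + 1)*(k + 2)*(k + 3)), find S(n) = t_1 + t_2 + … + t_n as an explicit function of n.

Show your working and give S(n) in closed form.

Step 1: r(k) = (k + 1)*(5*k + 7)/((k + 4)*(5*k + 2)).
Normal form (A,B,C) = (k + 1, k + 4, k + 2/5).
Need (k + 1)·f(k+1) − (k + 3)·f(k) = k + 2/5.
From deg A=1, deg B=1, deg C=1: d=2.
Solve for f: f(k) = k*(7*k + 1)/20 (degree 2 ≤ 2).
Get s_k = R·t_k = -k*(7*k + 1)/(2*(k + 1)*(k + 2)) with R(k) = B(k−1)f(k)/C(k) = k*(k + 3)*(7*k + 1)/(4*(5*k + 2)).
Δs = 2*(-5*k - 2)/(k**3 + 6*k**2 + 11*k + 6), as required.
Σ_(k=1)^n t_k = s_(n+1) − s_(1) = ((-7*n**2 - 15*n - 8)/(2*(n**2 + 5*n + 6))) − (-2/3), i.e. n*(-17*n - 25)/(6*(n**2 + 5*n + 6)).

S(n) = n*(-17*n - 25)/(6*(n**2 + 5*n + 6))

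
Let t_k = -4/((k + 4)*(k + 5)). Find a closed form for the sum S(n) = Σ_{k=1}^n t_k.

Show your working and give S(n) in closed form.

S(n) = -4*n/(5*n + 25)

r(k) = (k + 4)/(k + 6) after simplifying.
A = k + 4, B = k + 6, C = 1.
Solve (k + 4)·f(k+1) − (k + 5)·f(k) = 1.
d = 1 from the (1,1,0) case.
Solving with deg f ≤ 1: f(k) = k/4.
Certificate R = B(k−1)f/C = k*(k + 5)/4 gives s_k = -k/(k + 4).
s_(k+1) − s_k = -4/(k**2 + 9*k + 20) = t_k.
s_(n+1) = (-n - 1)/(n + 5) and s_(1) = -1/5, so S(n) = -4*n/(5*n + 25).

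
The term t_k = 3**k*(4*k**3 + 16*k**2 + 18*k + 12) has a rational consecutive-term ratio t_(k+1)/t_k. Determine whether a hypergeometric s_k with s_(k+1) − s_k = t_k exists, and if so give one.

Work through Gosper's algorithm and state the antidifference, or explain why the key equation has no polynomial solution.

Step 1: r(k) = 3*(2*k**3 + 14*k**2 + 31*k + 25)/(2*k**3 + 8*k**2 + 9*k + 6).
Factor: A=3; B=1; C=k**3 + 4*k**2 + 9*k/2 + 3.
Solve (3)·f(k+1) − (1)·f(k) = k**3 + 4*k**2 + 9*k/2 + 3.
Bound: deg f ≤ 3.
Match coefficients ⇒ f(k) = k*(2*k**2 - k + 3)/4.
Certificate R = B(k−1)f/C = k*(2*k**2 - k + 3)/(2*(2*k**3 + 8*k**2 + 9*k + 6)) gives s_k = 3**k*k*(2*k**2 - k + 3).
Verify: 3**k*(4*k**3 + 16*k**2 + 18*k + 12) matches t_k.

s_k = 3**k*k*(2*k**2 - k + 3)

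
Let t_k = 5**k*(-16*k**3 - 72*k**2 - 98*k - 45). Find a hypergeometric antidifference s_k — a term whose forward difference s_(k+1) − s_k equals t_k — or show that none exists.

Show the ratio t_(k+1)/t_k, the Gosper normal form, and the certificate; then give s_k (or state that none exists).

s_k = 5**k*k*(-4*k**2 - 3*k - 2)

Compute t_(k+1)/t_k: get 5*(16*k**3 + 120*k**2 + 290*k + 231)/(16*k**3 + 72*k**2 + 98*k + 45).
Take A(k)=5, B(k)=1, C(k)=k**3 + 9*k**2/2 + 49*k/8 + 45/16.
Set up (5)·f(k+1) − (1)·f(k) − (k**3 + 9*k**2/2 + 49*k/8 + 45/16) = 0.
From deg A=0, deg B=0, deg C=3: d=3.
Solve for f: f(k) = k*(4*k**2 + 3*k + 2)/16 (degree 3 ≤ 3).
Get s_k = R·t_k = 5**k*k*(-4*k**2 - 3*k - 2) with R(k) = B(k−1)f(k)/C(k) = k*(4*k**2 + 3*k + 2)/((2*k + 5)*(8*k**2 + 16*k + 9)).
Check: Δs_k = 5**k*(-16*k**3 - 72*k**2 - 98*k - 45). ✓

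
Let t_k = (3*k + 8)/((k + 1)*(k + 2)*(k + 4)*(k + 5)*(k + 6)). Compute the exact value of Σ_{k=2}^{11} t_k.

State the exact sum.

Σ = 1705/222768

The ratio is (k + 1)*(k + 4)*(3*k + 11)/((k + 3)*(k + 7)*(3*k + 8)).
Take A(k)=k + 1, B(k)=k + 7, C(k)=k**2 + 17*k/3 + 8.
Need (k + 1)·f(k+1) − (k + 6)·f(k) = k**2 + 17*k/3 + 8.
Bound: deg f ≤ 5.
A polynomial solution: f(k) = k*(k + 2)*(k + 3)*(k**2 + 10*k + 29)/60.
So s_k = (B(k−1)f/C)·t_k = (k*(k + 2)*(k + 6)*(k**2 + 10*k + 29)/(20*(3*k + 8)))·t_k = k*(k**2 + 10*k + 29)/(20*(k**3 + 10*k**2 + 29*k + 20)).
Check: Δs_k = (3*k + 8)/(k**5 + 18*k**4 + 121*k**3 + 372*k**2 + 508*k + 240). ✓
Σ_(k=2)^(11) t_k = s_(12) − s_(2) = 879/17680 − (53/1260) = 1705/222768.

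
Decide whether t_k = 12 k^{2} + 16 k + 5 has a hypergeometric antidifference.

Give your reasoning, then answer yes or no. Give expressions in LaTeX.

r(k) = (12*k**2 + 40*k + 33)/(12*k**2 + 16*k + 5) after simplifying.
Factor: A=1; B=1; C=k**2 + 4*k/3 + 5/12.
f must satisfy (1)·f(k+1) − (1)·f(k) = k**2 + 4*k/3 + 5/12.
deg f ≤ 3 (via 0,0,2).
A polynomial solution: f(k) = k*(4*k**2 + 2*k - 1)/12.
Then R = B(k−1)f/C = k*(4*k**2 + 2*k - 1)/((2*k + 1)*(6*k + 5)), so s_k = R(k)·t_k = k*(4*k**2 + 2*k - 1).
Verify: 12*k**2 + 16*k + 5 matches t_k.

Yes. s_k = k \left(4 k^{2} + 2 k - 1\right).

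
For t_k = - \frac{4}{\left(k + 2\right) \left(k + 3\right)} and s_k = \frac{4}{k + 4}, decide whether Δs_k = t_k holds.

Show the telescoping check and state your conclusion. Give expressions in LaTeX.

s_(k+1) = 4/(k + 5)
s_(k+1) − s_k = -4/((k + 4)*(k + 5))
(s_(k+1) − s_k) − t_k = 8*(2*k + 7)/(k**4 + 14*k**3 + 71*k**2 + 154*k + 120)

Invalid: residual \frac{8 \left(2 k + 7\right)}{k^{4} + 14 k^{3} + 71 k^{2} + 154 k + 120} ≠ 0.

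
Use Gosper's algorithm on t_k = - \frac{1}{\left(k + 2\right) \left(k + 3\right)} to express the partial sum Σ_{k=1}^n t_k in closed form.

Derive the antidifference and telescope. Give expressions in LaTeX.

S(n) = - \frac{n}{3 n + 9}

Ratio r(k) = (k + 2)/(k + 4).
Factor: A=k + 2; B=k + 4; C=1.
Set up (k + 2)·f(k+1) − (k + 3)·f(k) − (1) = 0.
deg f ≤ 1 (via 1,1,0).
A polynomial solution: f(k) = k/2.
Certificate R = B(k−1)f/C = k*(k + 3)/2 gives s_k = -k/(2*k + 4).
Verify: -1/(k**2 + 5*k + 6) matches t_k.
Σ_(k=1)^n t_k = s_(n+1) − s_(1) = ((-n - 1)/(2*(n + 3))) − (-1/6), i.e. -n/(3*n + 9).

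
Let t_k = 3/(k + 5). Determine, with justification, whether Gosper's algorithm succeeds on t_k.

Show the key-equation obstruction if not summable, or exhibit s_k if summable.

Step 1: r(k) = (k + 5)/(k + 6).
Normal form (A,B,C) = (k + 5, k + 6, 1).
Need (k + 5)·f(k+1) − (k + 5)·f(k) = 1.
Degrees (1,1,0) ⇒ d ≤ 0.
Generic f = c0 gives residual -1; -1 = 0 cannot hold, so t_k is not Gosper-summable.

No — t_k has no hypergeometric antidifference.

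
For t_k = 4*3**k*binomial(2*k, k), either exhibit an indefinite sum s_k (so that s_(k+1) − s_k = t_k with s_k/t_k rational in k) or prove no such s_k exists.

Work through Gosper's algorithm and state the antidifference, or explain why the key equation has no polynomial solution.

r(k) = 6*(2*k + 1)/(k + 1) after simplifying.
Factor: A=12*k + 6; B=k + 1; C=1.
Set up (12*k + 6)·f(k+1) − (k)·f(k) − (1) = 0.
d = -1 from the (1,1,0) case.
deg f ≤ -1 is impossible — no certificate.

no hypergeometric antidifference exists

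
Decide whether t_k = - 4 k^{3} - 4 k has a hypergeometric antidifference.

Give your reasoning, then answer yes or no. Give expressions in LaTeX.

Compute t_(k+1)/t_k: get (k + (k + 1)**3 + 1)/(k*(k**2 + 1)).
Take A(k)=1, B(k)=1, C(k)=k**3 + k.
Set up (1)·f(k+1) − (1)·f(k) − (k**3 + k) = 0.
d = 4 from the (0,0,3) case.
Solving with deg f ≤ 4: f(k) = k*(k - 1)*(k**2 - k + 2)/4.
Then R = B(k−1)f/C = (k - 1)*(k**2 - k + 2)/(4*(k**2 + 1)), so s_k = R(k)·t_k = k*(-k**3 + 2*k**2 - 3*k + 2).
s_(k+1) − s_k = 4*k*(-k**2 - 1) = t_k.

Yes. s_k = k \left(- k^{3} + 2 k^{2} - 3 k + 2\right).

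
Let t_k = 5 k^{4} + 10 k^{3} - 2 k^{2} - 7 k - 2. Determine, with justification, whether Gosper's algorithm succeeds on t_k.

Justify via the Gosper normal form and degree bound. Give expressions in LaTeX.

Yes. s_k = k^{5} - 4 k^{3} + k.

Compute t_(k+1)/t_k: get (5*k**4 + 30*k**3 + 58*k**2 + 39*k + 4)/(5*k**4 + 10*k**3 - 2*k**2 - 7*k - 2).
So A=1 and B=1, with C=k**4 + 2*k**3 - 2*k**2/5 - 7*k/5 - 2/5.
Set up (1)·f(k+1) − (1)·f(k) − (k**4 + 2*k**3 - 2*k**2/5 - 7*k/5 - 2/5) = 0.
deg f ≤ 5 (via 0,0,4).
Solve for f: f(k) = k*(k**4 - 4*k**2 + 1)/5 (degree 5 ≤ 5).
Then R = B(k−1)f/C = k*(k**4 - 4*k**2 + 1)/(5*k**4 + 10*k**3 - 2*k**2 - 7*k - 2), so s_k = R(k)·t_k = k**5 - 4*k**3 + k.
Check: Δs_k = 5*k**4 + 10*k**3 - 2*k**2 - 7*k - 2. ✓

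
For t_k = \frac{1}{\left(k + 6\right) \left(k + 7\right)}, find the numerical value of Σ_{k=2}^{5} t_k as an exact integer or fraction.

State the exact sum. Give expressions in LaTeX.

Σ = 1/24

Ratio r(k) = (k + 6)/(k + 8).
Take A(k)=k + 6, B(k)=k + 8, C(k)=1.
Need (k + 6)·f(k+1) − (k + 7)·f(k) = 1.
d = 1 from the (1,1,0) case.
A polynomial solution: f(k) = k/6.
R(k) = B(k−1)·f(k)/C(k) = k*(k + 7)/6; s_k = R·t_k = k/(6*(k + 6)).
Δs = 1/(k**2 + 13*k + 42), as required.
Sum = s_(6) − s_(2); s_(6) = 1/12, s_(2) = 1/24 ⇒ 1/24.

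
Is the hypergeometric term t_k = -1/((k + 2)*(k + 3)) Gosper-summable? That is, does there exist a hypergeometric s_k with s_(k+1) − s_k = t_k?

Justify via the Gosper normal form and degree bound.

Compute t_(k+1)/t_k: get (k + 2)/(k + 4).
Normal form (A,B,C) = (k + 2, k + 4, 1).
Need (k + 2)·f(k+1) − (k + 3)·f(k) = 1.
d = 1 from the (1,1,0) case.
Solve for f: f(k) = k/2 (degree 1 ≤ 1).
Get s_k = R·t_k = -k/(2*k + 4) with R(k) = B(k−1)f(k)/C(k) = k*(k + 3)/2.
Check: Δs_k = -1/(k**2 + 5*k + 6). ✓

Yes. s_k = -k/(2*k + 4).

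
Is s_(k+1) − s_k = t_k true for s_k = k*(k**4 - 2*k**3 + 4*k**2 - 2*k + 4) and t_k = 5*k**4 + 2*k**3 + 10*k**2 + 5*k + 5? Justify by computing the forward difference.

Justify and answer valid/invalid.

Valid — Δs_k = t_k.

s_(k+1) = k**5 + 3*k**4 + 6*k**3 + 8*k**2 + 9*k + 5
s_(k+1) − s_k = 5*k**4 + 2*k**3 + 10*k**2 + 5*k + 5
(s_(k+1) − s_k) − t_k = 0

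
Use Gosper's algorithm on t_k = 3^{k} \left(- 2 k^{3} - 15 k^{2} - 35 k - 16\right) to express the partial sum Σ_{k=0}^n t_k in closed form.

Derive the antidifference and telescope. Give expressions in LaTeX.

S(n) = - 3 \cdot 3^{n} n^{3} - 18 \cdot 3^{n} n^{2} - 39 \cdot 3^{n} n - 12 \cdot 3^{n} - 4

The ratio is 3*(2*k**3 + 21*k**2 + 71*k + 68)/(2*k**3 + 15*k**2 + 35*k + 16).
Normal form (A,B,C) = (3, 1, k**3 + 15*k**2/2 + 35*k/2 + 8).
Need (3)·f(k+1) − (1)·f(k) = k**3 + 15*k**2/2 + 35*k/2 + 8.
From deg A=0, deg B=0, deg C=3: d=3.
A polynomial solution: f(k) = (k**3 + 3*k**2 + 4*k - 4)/2.
Certificate R = B(k−1)f/C = (k**3 + 3*k**2 + 4*k - 4)/(2*k**3 + 15*k**2 + 35*k + 16) gives s_k = 3**k*(-k**3 - 3*k**2 - 4*k + 4).
Verify: 3**k*(-2*k**3 - 15*k**2 - 35*k - 16) matches t_k.
s_(n+1) = 3**(n + 1)*(-n**3 - 6*n**2 - 13*n - 4) and s_(0) = 4, so S(n) = -3*3**n*n**3 - 18*3**n*n**2 - 39*3**n*n - 12*3**n - 4.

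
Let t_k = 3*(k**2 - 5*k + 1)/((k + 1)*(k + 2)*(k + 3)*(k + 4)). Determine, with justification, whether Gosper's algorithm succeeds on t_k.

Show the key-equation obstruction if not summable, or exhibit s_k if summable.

Compute t_(k+1)/t_k: get (k**3 - 2*k**2 - 6*k - 3)/(k**3 - 24*k + 5).
Take A(k)=k + 1, B(k)=k + 5, C(k)=k**2 - 5*k + 1.
Solve (k + 1)·f(k+1) − (k + 4)·f(k) = k**2 - 5*k + 1.
deg f ≤ 3 (via 1,1,2).
Solve for f: f(k) = k*(k**2 - 12*k + 29)/18 (degree 3 ≤ 3).
Certificate R = B(k−1)f/C = k*(k + 4)*(k**2 - 12*k + 29)/(18*(k**2 - 5*k + 1)) gives s_k = k*(k**2 - 12*k + 29)/(6*(k + 1)*(k + 2)*(k + 3)).
Check: Δs_k = 3*(k**2 - 5*k + 1)/(k**4 + 10*k**3 + 35*k**2 + 50*k + 24). ✓

Yes. s_k = k*(k**2 - 12*k + 29)/(6*(k + 1)*(k + 2)*(k + 3)).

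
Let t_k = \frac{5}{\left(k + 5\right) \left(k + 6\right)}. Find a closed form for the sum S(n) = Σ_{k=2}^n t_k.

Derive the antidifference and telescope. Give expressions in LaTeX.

Step 1: r(k) = (k + 5)/(k + 7).
A = k + 5, B = k + 7, C = 1.
Set up (k + 5)·f(k+1) − (k + 6)·f(k) − (1) = 0.
deg f ≤ 1 (via 1,1,0).
Solving with deg f ≤ 1: f(k) = k/5.
R(k) = B(k−1)·f(k)/C(k) = k*(k + 6)/5; s_k = R·t_k = k/(k + 5).
Verify: 5/(k**2 + 11*k + 30) matches t_k.
Telescope: S(n) = s_(n+1) − s_(2) = (n + 1)/(n + 6) − (2/7) = 5*(n - 1)/(7*(n + 6)).

S(n) = \frac{5 \left(n - 1\right)}{7 \left(n + 6\right)}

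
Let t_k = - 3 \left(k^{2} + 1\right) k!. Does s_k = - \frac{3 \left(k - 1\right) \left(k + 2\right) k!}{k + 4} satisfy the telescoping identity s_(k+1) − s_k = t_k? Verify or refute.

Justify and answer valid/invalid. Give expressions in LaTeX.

s_(k+1) = -3*k*(k + 3)*factorial(k + 1)/(k + 5)
s_(k+1) − s_k = -3*(k**4 + 7*k**3 + 13*k**2 + 9*k + 10)*factorial(k)/((k + 4)*(k + 5))
(s_(k+1) − s_k) − t_k = 6*(k**3 + 4*k**2 + 5)*factorial(k)/((k + 4)*(k + 5))

Invalid: residual \frac{6 \left(k^{3} + 4 k^{2} + 5\right) k!}{\left(k + 4\right) \left(k + 5\right)} ≠ 0.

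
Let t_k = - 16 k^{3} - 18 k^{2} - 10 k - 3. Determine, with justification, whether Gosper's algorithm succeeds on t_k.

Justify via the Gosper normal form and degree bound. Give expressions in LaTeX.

Compute t_(k+1)/t_k: get (16*k**3 + 66*k**2 + 94*k + 47)/(16*k**3 + 18*k**2 + 10*k + 3).
Gosper form: A/B · C(k+1)/C(k) with A=1, B=1, C=k**3 + 9*k**2/8 + 5*k/8 + 3/16.
Need (1)·f(k+1) − (1)·f(k) = k**3 + 9*k**2/8 + 5*k/8 + 3/16.
d = 4 from the (0,0,3) case.
Solve for f: f(k) = k*(2*k + 1)*(2*k**2 - 2*k + 1)/16 (degree 4 ≤ 4).
Get s_k = R·t_k = -4*k**4 + 2*k**3 - k with R(k) = B(k−1)f(k)/C(k) = k*(2*k + 1)*(2*k**2 - 2*k + 1)/(16*k**3 + 18*k**2 + 10*k + 3).
Check: Δs_k = -16*k**3 - 18*k**2 - 10*k - 3. ✓

Yes. s_k = - 4 k^{4} + 2 k^{3} - k.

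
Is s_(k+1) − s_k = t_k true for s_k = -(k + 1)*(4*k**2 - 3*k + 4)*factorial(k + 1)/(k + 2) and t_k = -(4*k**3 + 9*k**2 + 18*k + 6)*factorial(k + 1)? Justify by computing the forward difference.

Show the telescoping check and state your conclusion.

Invalid: residual (4*k**4 + 17*k**3 + 32*k**2 + 45*k + 8)*factorial(k + 1)/((k + 2)*(k + 3)) ≠ 0.

s_(k+1) = -(k + 2)*(4*k**2 + 5*k + 5)*factorial(k + 2)/(k + 3)
s_(k+1) − s_k = -(4*k**5 + 25*k**4 + 70*k**3 + 118*k**2 + 93*k + 28)*factorial(k + 1)/((k + 2)*(k + 3))
(s_(k+1) − s_k) − t_k = (4*k**4 + 17*k**3 + 32*k**2 + 45*k + 8)*factorial(k + 1)/((k + 2)*(k + 3))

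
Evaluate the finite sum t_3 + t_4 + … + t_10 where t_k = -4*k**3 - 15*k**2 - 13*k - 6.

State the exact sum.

Σ = -18488

Compute t_(k+1)/t_k: get (4*k**3 + 27*k**2 + 55*k + 38)/(4*k**3 + 15*k**2 + 13*k + 6).
So A=1 and B=1, with C=k**3 + 15*k**2/4 + 13*k/4 + 3/2.
Set up (1)·f(k+1) − (1)·f(k) − (k**3 + 15*k**2/4 + 13*k/4 + 3/2) = 0.
Degrees (0,0,3) ⇒ d ≤ 4.
Match coefficients ⇒ f(k) = k*(k**3 + 3*k**2 + 2)/4.
Then R = B(k−1)f/C = k*(k**3 + 3*k**2 + 2)/(4*k**3 + 15*k**2 + 13*k + 6), so s_k = R(k)·t_k = k*(-k**3 - 3*k**2 - 2).
Δs = -4*k**3 - 15*k**2 - 13*k - 6, as required.
Evaluate s at k=11 and k=3: -18656 and -168; difference -18488.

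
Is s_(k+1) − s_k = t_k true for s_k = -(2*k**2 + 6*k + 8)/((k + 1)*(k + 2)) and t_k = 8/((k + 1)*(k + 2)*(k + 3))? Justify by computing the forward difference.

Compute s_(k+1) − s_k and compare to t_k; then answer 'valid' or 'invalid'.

s_(k+1) = 2*(-3*k - (k + 1)**2 - 7)/((k + 2)*(k + 3))
s_(k+1) − s_k = 8/(k**3 + 6*k**2 + 11*k + 6)
(s_(k+1) − s_k) − t_k = 0

Valid — Δs_k = t_k.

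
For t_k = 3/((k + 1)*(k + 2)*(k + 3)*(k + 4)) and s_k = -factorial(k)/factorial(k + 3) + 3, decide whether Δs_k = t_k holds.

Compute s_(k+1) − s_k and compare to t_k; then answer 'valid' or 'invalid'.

valid; difference matches t_k

s_(k+1) = -factorial(k + 1)/factorial(k + 4) + 3
s_(k+1) − s_k = 3/((k + 1)*(k + 2)*(k + 3)*(k + 4))
(s_(k+1) − s_k) − t_k = 0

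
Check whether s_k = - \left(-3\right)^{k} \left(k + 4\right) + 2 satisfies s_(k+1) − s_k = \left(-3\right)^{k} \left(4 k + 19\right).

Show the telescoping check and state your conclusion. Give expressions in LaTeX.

Valid: the claim telescopes to t_k.

s_(k+1) = 3*(-3)**k*(k + 5) + 2
s_(k+1) − s_k = (-3)**k*(4*k + 19)
(s_(k+1) − s_k) − t_k = 0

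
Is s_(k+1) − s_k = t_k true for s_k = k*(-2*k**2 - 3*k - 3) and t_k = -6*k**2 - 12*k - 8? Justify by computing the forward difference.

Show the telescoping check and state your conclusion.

s_(k+1) = -(k + 1)*(3*k + 2*(k + 1)**2 + 6)
s_(k+1) − s_k = -6*k**2 - 12*k - 8
(s_(k+1) − s_k) − t_k = 0

valid; difference matches t_k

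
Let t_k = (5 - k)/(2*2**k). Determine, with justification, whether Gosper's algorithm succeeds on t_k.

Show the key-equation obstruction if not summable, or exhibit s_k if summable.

Step 1: r(k) = (k - 4)/(2*(k - 5)).
So A=1/2 and B=1, with C=k - 5.
Solve (1/2)·f(k+1) − (1)·f(k) = k - 5.
Degrees (0,0,1) ⇒ d ≤ 1.
Match coefficients ⇒ f(k) = -2*(k - 4).
Then R = B(k−1)f/C = -2*(k - 4)/(k - 5), so s_k = R(k)·t_k = (k - 4)/2**k.
Δs = (5 - k)/(2*2**k), as required.

Yes. s_k = (k - 4)/2**k.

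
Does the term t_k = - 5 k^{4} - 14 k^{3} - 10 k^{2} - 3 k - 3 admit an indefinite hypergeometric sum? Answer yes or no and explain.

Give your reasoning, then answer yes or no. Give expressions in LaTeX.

Yes. s_k = k \left(- k^{4} - k^{3} + 2 k^{2} - 3\right).

Compute t_(k+1)/t_k: get (5*k**4 + 34*k**3 + 82*k**2 + 85*k + 35)/(5*k**4 + 14*k**3 + 10*k**2 + 3*k + 3).
So A=1 and B=1, with C=k**4 + 14*k**3/5 + 2*k**2 + 3*k/5 + 3/5.
Key eq: (1)·f(k+1) = (1)·f(k) + (k**4 + 14*k**3/5 + 2*k**2 + 3*k/5 + 3/5).
Degrees (0,0,4) ⇒ d ≤ 5.
Coefficient equations give f(k) = k*(k**4 + k**3 - 2*k**2 + 3)/5.
Certificate R = B(k−1)f/C = k*(k**4 + k**3 - 2*k**2 + 3)/(5*k**4 + 14*k**3 + 10*k**2 + 3*k + 3) gives s_k = k*(-k**4 - k**3 + 2*k**2 - 3).
s_(k+1) − s_k = -5*k**4 - 14*k**3 - 10*k**2 - 3*k - 3 = t_k.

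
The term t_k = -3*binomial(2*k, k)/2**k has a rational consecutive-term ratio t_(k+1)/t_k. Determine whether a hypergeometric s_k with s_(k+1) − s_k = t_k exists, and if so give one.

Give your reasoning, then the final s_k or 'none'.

The ratio is (2*k + 1)/(k + 1).
Gosper form: A/B · C(k+1)/C(k) with A=2*k + 1, B=k + 1, C=1.
Need (2*k + 1)·f(k+1) − (k)·f(k) = 1.
Degrees (1,1,0) ⇒ d ≤ -1.
Bound -1 < 0, so the key equation has no polynomial solution.

none — t_k is not Gosper-summable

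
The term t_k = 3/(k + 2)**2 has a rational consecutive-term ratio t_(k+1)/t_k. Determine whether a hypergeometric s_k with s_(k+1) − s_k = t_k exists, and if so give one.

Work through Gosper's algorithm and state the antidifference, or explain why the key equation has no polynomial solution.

none (Gosper's algorithm certifies no s_k)

r(k) = (k + 2)**2/(k + 3)**2 after simplifying.
So A=k**2 + 4*k + 4 and B=k**2 + 6*k + 9, with C=1.
f must satisfy (k**2 + 4*k + 4)·f(k+1) − (k**2 + 4*k + 4)·f(k) = 1.
d = 0 from the (2,2,0) case.
f = c0 ⇒ A·f(k+1) − B(k−1)·f(k) − C = -1. The system {-1 = 0} is inconsistent; no antidifference.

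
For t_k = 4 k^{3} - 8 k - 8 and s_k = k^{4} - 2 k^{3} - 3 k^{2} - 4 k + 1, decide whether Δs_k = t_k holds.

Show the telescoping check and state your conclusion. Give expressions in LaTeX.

Valid: the claim telescopes to t_k.

s_(k+1) = k**4 + 2*k**3 - 3*k**2 - 12*k - 7
s_(k+1) − s_k = 4*k**3 - 8*k - 8
(s_(k+1) − s_k) − t_k = 0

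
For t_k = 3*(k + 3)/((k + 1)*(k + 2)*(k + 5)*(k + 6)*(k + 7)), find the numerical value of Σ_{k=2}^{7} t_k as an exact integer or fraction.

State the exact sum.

Σ = 5/936

The ratio is (k + 1)*(k + 4)*(k + 5)/((k + 3)**2*(k + 8)).
Factor: A=k + 1; B=k + 8; C=k**3 + 10*k**2 + 33*k + 36.
Key eq: (k + 1)·f(k+1) = (k + 7)·f(k) + (k**3 + 10*k**2 + 33*k + 36).
Bound: deg f ≤ 6.
Coefficient equations give f(k) = k*(k + 2)*(k + 3)*(k + 4)*(k**2 + 12*k + 41)/90.
R(k) = B(k−1)·f(k)/C(k) = k*(k + 2)*(k + 7)*(k**2 + 12*k + 41)/(90*(k + 3)); s_k = R·t_k = k*(k**2 + 12*k + 41)/(30*(k**3 + 12*k**2 + 41*k + 30)).
Verify: 3*(k + 3)/(k**5 + 21*k**4 + 163*k**3 + 567*k**2 + 844*k + 420) matches t_k.
Σ_(k=2)^(7) t_k = s_(8) − s_(2) = 134/4095 − (23/840) = 5/936.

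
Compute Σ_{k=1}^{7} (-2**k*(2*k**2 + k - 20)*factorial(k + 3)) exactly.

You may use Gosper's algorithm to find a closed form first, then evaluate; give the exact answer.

Σ = -40874803344

t_(k+1)/t_k = 2*(k + 4)*(k + 2*(k + 1)**2 - 19)/(2*k**2 + k - 20).
Normal form (A,B,C) = (2*k + 8, 1, k**2 + k/2 - 10).
Solve (2*k + 8)·f(k+1) − (1)·f(k) = k**2 + k/2 - 10.
From deg A=1, deg B=0, deg C=2: d=1.
Solving with deg f ≤ 1: f(k) = (k - 4)/2.
Certificate R = B(k−1)f/C = (k - 4)/(2*k**2 + k - 20) gives s_k = -2**k*(k - 4)*factorial(k + 3).
Δs = -2**k*(2*k**2 + k - 20)*factorial(k + 3), as required.
Telescoping: Σ = s_(8) − s_(1) = -40874803200 − (144) = -40874803344.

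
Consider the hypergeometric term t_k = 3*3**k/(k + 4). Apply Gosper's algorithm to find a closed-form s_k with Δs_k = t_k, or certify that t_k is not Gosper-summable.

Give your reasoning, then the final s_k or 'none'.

none — t_k is not Gosper-summable

t_(k+1)/t_k = 3*(k + 4)/(k + 5).
So A=3*k + 12 and B=k + 5, with C=1.
f must satisfy (3*k + 12)·f(k+1) − (k + 4)·f(k) = 1.
From deg A=1, deg B=1, deg C=0: d=-1.
deg f ≤ -1 is impossible — no certificate.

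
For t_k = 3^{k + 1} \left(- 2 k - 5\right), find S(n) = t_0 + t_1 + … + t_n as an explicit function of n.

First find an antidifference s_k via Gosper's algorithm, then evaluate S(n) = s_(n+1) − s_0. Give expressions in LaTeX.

S(n) = - 9 \cdot 3^{n} n - 18 \cdot 3^{n} + 3

t_(k+1)/t_k = 3*(2*k + 7)/(2*k + 5).
Factor: A=3; B=1; C=k + 5/2.
Key eq: (3)·f(k+1) = (1)·f(k) + (k + 5/2).
deg f ≤ 1 (via 0,0,1).
Coefficient equations give f(k) = (k + 1)/2.
Then R = B(k−1)f/C = (k + 1)/(2*k + 5), so s_k = R(k)·t_k = 3**(k + 1)*(-k - 1).
Δs = 3**(k + 1)*(-2*k - 5), as required.
Telescope: S(n) = s_(n+1) − s_(0) = 3**(n + 2)*(-n - 2) − (-3) = -9*3**n*n - 18*3**n + 3.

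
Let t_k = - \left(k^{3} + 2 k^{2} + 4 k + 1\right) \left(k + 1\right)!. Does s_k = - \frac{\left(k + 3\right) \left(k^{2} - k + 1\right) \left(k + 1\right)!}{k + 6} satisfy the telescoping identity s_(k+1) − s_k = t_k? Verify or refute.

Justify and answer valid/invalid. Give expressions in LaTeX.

s_(k+1) = -(k + 4)*(k**2 + k + 1)*factorial(k + 2)/(k + 7)
s_(k+1) − s_k = -(k**5 + 12*k**4 + 48*k**3 + 92*k**2 + 103*k + 27)*factorial(k + 1)/((k + 6)*(k + 7))
(s_(k+1) − s_k) − t_k = 3*(k**4 + 8*k**3 + 15*k**2 + 26*k + 5)*factorial(k + 1)/((k + 6)*(k + 7))

Invalid: residual \frac{3 \left(k^{4} + 8 k^{3} + 15 k^{2} + 26 k + 5\right) \left(k + 1\right)!}{\left(k + 6\right) \left(k + 7\right)} ≠ 0.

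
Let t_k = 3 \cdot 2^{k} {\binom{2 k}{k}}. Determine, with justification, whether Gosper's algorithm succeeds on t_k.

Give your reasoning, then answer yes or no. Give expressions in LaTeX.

No — t_k has no hypergeometric antidifference.

t_(k+1)/t_k = 4*(2*k + 1)/(k + 1).
Factor: A=8*k + 4; B=k + 1; C=1.
Need (8*k + 4)·f(k+1) − (k)·f(k) = 1.
Bound: deg f ≤ -1.
d = -1 < 0 ⇒ no nonzero polynomial f; not summable.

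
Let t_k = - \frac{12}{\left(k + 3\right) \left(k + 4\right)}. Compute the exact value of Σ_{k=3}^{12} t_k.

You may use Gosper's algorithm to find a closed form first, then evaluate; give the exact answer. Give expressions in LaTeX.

Σ = -5/4

Ratio r(k) = (k + 3)/(k + 5).
A = k + 3, B = k + 5, C = 1.
Key eq: (k + 3)·f(k+1) = (k + 4)·f(k) + (1).
Bound: deg f ≤ 1.
Solve for f: f(k) = k/3 (degree 1 ≤ 1).
R(k) = B(k−1)·f(k)/C(k) = k*(k + 4)/3; s_k = R·t_k = -4*k/(k + 3).
Verify: -12/(k**2 + 7*k + 12) matches t_k.
Sum = s_(13) − s_(3); s_(13) = -13/4, s_(3) = -2 ⇒ -5/4.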